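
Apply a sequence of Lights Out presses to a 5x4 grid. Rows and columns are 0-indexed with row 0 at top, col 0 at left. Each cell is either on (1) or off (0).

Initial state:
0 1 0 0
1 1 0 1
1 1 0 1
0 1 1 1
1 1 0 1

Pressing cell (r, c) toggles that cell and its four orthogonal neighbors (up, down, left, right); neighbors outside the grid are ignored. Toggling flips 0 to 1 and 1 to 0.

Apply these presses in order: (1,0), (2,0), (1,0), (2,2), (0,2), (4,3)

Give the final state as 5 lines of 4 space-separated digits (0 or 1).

After press 1 at (1,0):
1 1 0 0
0 0 0 1
0 1 0 1
0 1 1 1
1 1 0 1

After press 2 at (2,0):
1 1 0 0
1 0 0 1
1 0 0 1
1 1 1 1
1 1 0 1

After press 3 at (1,0):
0 1 0 0
0 1 0 1
0 0 0 1
1 1 1 1
1 1 0 1

After press 4 at (2,2):
0 1 0 0
0 1 1 1
0 1 1 0
1 1 0 1
1 1 0 1

After press 5 at (0,2):
0 0 1 1
0 1 0 1
0 1 1 0
1 1 0 1
1 1 0 1

After press 6 at (4,3):
0 0 1 1
0 1 0 1
0 1 1 0
1 1 0 0
1 1 1 0

Answer: 0 0 1 1
0 1 0 1
0 1 1 0
1 1 0 0
1 1 1 0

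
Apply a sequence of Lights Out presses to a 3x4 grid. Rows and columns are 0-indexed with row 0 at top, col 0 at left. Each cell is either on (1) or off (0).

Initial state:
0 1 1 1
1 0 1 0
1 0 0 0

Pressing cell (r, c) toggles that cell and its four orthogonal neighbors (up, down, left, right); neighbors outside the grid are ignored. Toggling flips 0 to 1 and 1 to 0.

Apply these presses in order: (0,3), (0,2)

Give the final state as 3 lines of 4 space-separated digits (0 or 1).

Answer: 0 0 1 1
1 0 0 1
1 0 0 0

Derivation:
After press 1 at (0,3):
0 1 0 0
1 0 1 1
1 0 0 0

After press 2 at (0,2):
0 0 1 1
1 0 0 1
1 0 0 0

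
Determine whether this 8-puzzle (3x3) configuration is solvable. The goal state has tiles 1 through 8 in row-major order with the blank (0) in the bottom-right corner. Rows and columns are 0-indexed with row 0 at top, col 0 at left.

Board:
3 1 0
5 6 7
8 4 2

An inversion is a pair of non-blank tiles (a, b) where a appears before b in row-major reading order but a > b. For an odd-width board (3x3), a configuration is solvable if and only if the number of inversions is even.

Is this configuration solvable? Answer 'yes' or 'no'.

Inversions (pairs i<j in row-major order where tile[i] > tile[j] > 0): 11
11 is odd, so the puzzle is not solvable.

Answer: no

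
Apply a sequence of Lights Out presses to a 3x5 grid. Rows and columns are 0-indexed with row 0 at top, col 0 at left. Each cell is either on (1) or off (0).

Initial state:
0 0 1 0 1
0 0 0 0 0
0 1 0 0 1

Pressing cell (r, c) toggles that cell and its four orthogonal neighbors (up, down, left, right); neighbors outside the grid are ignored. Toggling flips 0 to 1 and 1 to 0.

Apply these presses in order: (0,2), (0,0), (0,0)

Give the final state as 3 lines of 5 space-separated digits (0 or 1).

Answer: 0 1 0 1 1
0 0 1 0 0
0 1 0 0 1

Derivation:
After press 1 at (0,2):
0 1 0 1 1
0 0 1 0 0
0 1 0 0 1

After press 2 at (0,0):
1 0 0 1 1
1 0 1 0 0
0 1 0 0 1

After press 3 at (0,0):
0 1 0 1 1
0 0 1 0 0
0 1 0 0 1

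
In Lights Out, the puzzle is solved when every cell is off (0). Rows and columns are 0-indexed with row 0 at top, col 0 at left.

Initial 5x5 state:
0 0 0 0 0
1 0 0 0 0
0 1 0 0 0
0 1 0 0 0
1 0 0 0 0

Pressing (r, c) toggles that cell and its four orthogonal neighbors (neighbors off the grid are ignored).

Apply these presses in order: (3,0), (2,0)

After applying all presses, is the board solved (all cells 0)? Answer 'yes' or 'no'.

Answer: yes

Derivation:
After press 1 at (3,0):
0 0 0 0 0
1 0 0 0 0
1 1 0 0 0
1 0 0 0 0
0 0 0 0 0

After press 2 at (2,0):
0 0 0 0 0
0 0 0 0 0
0 0 0 0 0
0 0 0 0 0
0 0 0 0 0

Lights still on: 0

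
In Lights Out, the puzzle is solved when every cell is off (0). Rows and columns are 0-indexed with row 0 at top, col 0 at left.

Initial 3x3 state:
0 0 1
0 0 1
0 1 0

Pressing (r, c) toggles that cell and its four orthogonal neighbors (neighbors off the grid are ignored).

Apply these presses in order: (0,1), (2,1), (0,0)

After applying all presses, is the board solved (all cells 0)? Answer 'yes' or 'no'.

Answer: no

Derivation:
After press 1 at (0,1):
1 1 0
0 1 1
0 1 0

After press 2 at (2,1):
1 1 0
0 0 1
1 0 1

After press 3 at (0,0):
0 0 0
1 0 1
1 0 1

Lights still on: 4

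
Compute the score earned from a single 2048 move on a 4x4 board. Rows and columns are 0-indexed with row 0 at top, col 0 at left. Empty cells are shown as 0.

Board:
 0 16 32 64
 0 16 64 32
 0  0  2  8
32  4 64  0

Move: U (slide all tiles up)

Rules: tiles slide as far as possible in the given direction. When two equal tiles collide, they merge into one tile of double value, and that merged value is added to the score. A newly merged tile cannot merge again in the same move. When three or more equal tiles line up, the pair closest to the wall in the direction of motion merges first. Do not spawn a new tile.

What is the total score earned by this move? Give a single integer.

Slide up:
col 0: [0, 0, 0, 32] -> [32, 0, 0, 0]  score +0 (running 0)
col 1: [16, 16, 0, 4] -> [32, 4, 0, 0]  score +32 (running 32)
col 2: [32, 64, 2, 64] -> [32, 64, 2, 64]  score +0 (running 32)
col 3: [64, 32, 8, 0] -> [64, 32, 8, 0]  score +0 (running 32)
Board after move:
32 32 32 64
 0  4 64 32
 0  0  2  8
 0  0 64  0

Answer: 32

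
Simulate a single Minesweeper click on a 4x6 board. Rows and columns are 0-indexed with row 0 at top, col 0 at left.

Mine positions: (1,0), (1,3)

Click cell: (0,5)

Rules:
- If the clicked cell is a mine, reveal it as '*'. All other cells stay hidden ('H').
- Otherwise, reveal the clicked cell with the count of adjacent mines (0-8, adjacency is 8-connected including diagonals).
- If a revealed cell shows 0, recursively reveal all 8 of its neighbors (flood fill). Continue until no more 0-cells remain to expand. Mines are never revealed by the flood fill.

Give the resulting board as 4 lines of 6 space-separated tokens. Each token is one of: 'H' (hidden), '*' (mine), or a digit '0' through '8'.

H H H H 1 0
H H H H 1 0
1 1 1 1 1 0
0 0 0 0 0 0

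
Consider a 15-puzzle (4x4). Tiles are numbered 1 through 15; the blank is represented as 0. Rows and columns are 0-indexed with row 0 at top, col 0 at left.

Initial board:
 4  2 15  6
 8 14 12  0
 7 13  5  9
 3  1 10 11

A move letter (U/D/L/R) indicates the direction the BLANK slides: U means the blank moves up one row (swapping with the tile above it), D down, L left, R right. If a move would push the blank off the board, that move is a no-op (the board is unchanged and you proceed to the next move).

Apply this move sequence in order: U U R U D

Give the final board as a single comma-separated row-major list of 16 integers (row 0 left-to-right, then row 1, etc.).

Answer: 4, 2, 15, 6, 8, 14, 12, 0, 7, 13, 5, 9, 3, 1, 10, 11

Derivation:
After move 1 (U):
 4  2 15  0
 8 14 12  6
 7 13  5  9
 3  1 10 11

After move 2 (U):
 4  2 15  0
 8 14 12  6
 7 13  5  9
 3  1 10 11

After move 3 (R):
 4  2 15  0
 8 14 12  6
 7 13  5  9
 3  1 10 11

After move 4 (U):
 4  2 15  0
 8 14 12  6
 7 13  5  9
 3  1 10 11

After move 5 (D):
 4  2 15  6
 8 14 12  0
 7 13  5  9
 3  1 10 11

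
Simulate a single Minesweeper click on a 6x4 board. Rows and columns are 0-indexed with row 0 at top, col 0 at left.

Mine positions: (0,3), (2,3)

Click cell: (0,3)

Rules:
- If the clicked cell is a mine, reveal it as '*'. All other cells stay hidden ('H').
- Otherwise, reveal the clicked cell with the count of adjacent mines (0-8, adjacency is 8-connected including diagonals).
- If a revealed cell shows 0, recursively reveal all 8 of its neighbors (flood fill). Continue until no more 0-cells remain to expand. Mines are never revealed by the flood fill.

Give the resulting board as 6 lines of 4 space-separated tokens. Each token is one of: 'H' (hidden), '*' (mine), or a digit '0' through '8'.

H H H *
H H H H
H H H H
H H H H
H H H H
H H H H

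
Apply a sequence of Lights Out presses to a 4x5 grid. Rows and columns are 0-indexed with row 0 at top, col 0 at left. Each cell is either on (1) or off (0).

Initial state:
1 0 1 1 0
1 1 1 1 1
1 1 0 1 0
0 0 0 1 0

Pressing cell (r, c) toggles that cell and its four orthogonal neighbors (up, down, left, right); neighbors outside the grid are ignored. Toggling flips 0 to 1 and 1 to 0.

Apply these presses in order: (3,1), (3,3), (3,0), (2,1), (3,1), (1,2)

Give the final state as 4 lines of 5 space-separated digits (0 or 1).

Answer: 1 0 0 1 0
1 1 0 0 1
1 0 0 0 0
1 0 1 0 1

Derivation:
After press 1 at (3,1):
1 0 1 1 0
1 1 1 1 1
1 0 0 1 0
1 1 1 1 0

After press 2 at (3,3):
1 0 1 1 0
1 1 1 1 1
1 0 0 0 0
1 1 0 0 1

After press 3 at (3,0):
1 0 1 1 0
1 1 1 1 1
0 0 0 0 0
0 0 0 0 1

After press 4 at (2,1):
1 0 1 1 0
1 0 1 1 1
1 1 1 0 0
0 1 0 0 1

After press 5 at (3,1):
1 0 1 1 0
1 0 1 1 1
1 0 1 0 0
1 0 1 0 1

After press 6 at (1,2):
1 0 0 1 0
1 1 0 0 1
1 0 0 0 0
1 0 1 0 1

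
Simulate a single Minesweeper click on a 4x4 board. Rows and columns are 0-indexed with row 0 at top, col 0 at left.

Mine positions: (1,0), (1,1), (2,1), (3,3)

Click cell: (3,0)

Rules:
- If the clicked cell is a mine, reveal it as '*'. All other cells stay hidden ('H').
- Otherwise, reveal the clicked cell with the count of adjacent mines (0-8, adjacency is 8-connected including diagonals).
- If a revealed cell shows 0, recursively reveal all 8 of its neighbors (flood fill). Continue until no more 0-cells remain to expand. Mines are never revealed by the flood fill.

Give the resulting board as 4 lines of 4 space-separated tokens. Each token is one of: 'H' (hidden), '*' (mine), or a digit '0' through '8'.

H H H H
H H H H
H H H H
1 H H H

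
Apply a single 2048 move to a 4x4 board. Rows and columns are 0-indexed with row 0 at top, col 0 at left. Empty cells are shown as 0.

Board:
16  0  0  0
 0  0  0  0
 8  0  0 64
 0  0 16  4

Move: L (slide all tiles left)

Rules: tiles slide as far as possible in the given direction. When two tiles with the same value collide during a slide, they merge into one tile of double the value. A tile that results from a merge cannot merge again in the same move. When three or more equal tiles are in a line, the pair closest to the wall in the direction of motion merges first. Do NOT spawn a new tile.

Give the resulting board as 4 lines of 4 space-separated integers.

Answer: 16  0  0  0
 0  0  0  0
 8 64  0  0
16  4  0  0

Derivation:
Slide left:
row 0: [16, 0, 0, 0] -> [16, 0, 0, 0]
row 1: [0, 0, 0, 0] -> [0, 0, 0, 0]
row 2: [8, 0, 0, 64] -> [8, 64, 0, 0]
row 3: [0, 0, 16, 4] -> [16, 4, 0, 0]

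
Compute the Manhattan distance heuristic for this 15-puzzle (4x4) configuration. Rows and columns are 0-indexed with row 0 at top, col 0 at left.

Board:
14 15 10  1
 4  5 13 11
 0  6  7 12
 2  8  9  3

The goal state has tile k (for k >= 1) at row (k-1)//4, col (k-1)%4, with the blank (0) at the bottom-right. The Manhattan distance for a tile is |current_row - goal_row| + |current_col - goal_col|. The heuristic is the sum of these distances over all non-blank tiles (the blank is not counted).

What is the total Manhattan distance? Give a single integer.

Tile 14: at (0,0), goal (3,1), distance |0-3|+|0-1| = 4
Tile 15: at (0,1), goal (3,2), distance |0-3|+|1-2| = 4
Tile 10: at (0,2), goal (2,1), distance |0-2|+|2-1| = 3
Tile 1: at (0,3), goal (0,0), distance |0-0|+|3-0| = 3
Tile 4: at (1,0), goal (0,3), distance |1-0|+|0-3| = 4
Tile 5: at (1,1), goal (1,0), distance |1-1|+|1-0| = 1
Tile 13: at (1,2), goal (3,0), distance |1-3|+|2-0| = 4
Tile 11: at (1,3), goal (2,2), distance |1-2|+|3-2| = 2
Tile 6: at (2,1), goal (1,1), distance |2-1|+|1-1| = 1
Tile 7: at (2,2), goal (1,2), distance |2-1|+|2-2| = 1
Tile 12: at (2,3), goal (2,3), distance |2-2|+|3-3| = 0
Tile 2: at (3,0), goal (0,1), distance |3-0|+|0-1| = 4
Tile 8: at (3,1), goal (1,3), distance |3-1|+|1-3| = 4
Tile 9: at (3,2), goal (2,0), distance |3-2|+|2-0| = 3
Tile 3: at (3,3), goal (0,2), distance |3-0|+|3-2| = 4
Sum: 4 + 4 + 3 + 3 + 4 + 1 + 4 + 2 + 1 + 1 + 0 + 4 + 4 + 3 + 4 = 42

Answer: 42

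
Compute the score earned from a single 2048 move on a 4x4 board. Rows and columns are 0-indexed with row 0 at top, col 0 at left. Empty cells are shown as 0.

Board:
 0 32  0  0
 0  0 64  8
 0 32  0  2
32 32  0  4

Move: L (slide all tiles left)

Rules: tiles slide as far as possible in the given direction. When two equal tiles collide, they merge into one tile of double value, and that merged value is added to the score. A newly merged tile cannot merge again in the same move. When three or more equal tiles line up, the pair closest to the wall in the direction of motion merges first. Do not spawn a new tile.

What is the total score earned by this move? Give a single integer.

Answer: 64

Derivation:
Slide left:
row 0: [0, 32, 0, 0] -> [32, 0, 0, 0]  score +0 (running 0)
row 1: [0, 0, 64, 8] -> [64, 8, 0, 0]  score +0 (running 0)
row 2: [0, 32, 0, 2] -> [32, 2, 0, 0]  score +0 (running 0)
row 3: [32, 32, 0, 4] -> [64, 4, 0, 0]  score +64 (running 64)
Board after move:
32  0  0  0
64  8  0  0
32  2  0  0
64  4  0  0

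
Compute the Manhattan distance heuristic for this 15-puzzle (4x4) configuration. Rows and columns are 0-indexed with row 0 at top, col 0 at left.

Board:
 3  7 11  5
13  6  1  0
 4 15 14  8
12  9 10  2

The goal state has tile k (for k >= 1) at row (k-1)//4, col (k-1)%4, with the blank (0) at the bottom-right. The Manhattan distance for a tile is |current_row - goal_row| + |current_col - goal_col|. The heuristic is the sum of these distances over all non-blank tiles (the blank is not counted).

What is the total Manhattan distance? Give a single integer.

Answer: 38

Derivation:
Tile 3: at (0,0), goal (0,2), distance |0-0|+|0-2| = 2
Tile 7: at (0,1), goal (1,2), distance |0-1|+|1-2| = 2
Tile 11: at (0,2), goal (2,2), distance |0-2|+|2-2| = 2
Tile 5: at (0,3), goal (1,0), distance |0-1|+|3-0| = 4
Tile 13: at (1,0), goal (3,0), distance |1-3|+|0-0| = 2
Tile 6: at (1,1), goal (1,1), distance |1-1|+|1-1| = 0
Tile 1: at (1,2), goal (0,0), distance |1-0|+|2-0| = 3
Tile 4: at (2,0), goal (0,3), distance |2-0|+|0-3| = 5
Tile 15: at (2,1), goal (3,2), distance |2-3|+|1-2| = 2
Tile 14: at (2,2), goal (3,1), distance |2-3|+|2-1| = 2
Tile 8: at (2,3), goal (1,3), distance |2-1|+|3-3| = 1
Tile 12: at (3,0), goal (2,3), distance |3-2|+|0-3| = 4
Tile 9: at (3,1), goal (2,0), distance |3-2|+|1-0| = 2
Tile 10: at (3,2), goal (2,1), distance |3-2|+|2-1| = 2
Tile 2: at (3,3), goal (0,1), distance |3-0|+|3-1| = 5
Sum: 2 + 2 + 2 + 4 + 2 + 0 + 3 + 5 + 2 + 2 + 1 + 4 + 2 + 2 + 5 = 38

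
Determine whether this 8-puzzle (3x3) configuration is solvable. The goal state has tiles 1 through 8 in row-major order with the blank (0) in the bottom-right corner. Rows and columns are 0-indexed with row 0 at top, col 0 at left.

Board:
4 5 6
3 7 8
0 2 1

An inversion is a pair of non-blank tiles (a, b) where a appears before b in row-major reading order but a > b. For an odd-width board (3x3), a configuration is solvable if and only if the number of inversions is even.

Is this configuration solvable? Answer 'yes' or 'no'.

Inversions (pairs i<j in row-major order where tile[i] > tile[j] > 0): 16
16 is even, so the puzzle is solvable.

Answer: yes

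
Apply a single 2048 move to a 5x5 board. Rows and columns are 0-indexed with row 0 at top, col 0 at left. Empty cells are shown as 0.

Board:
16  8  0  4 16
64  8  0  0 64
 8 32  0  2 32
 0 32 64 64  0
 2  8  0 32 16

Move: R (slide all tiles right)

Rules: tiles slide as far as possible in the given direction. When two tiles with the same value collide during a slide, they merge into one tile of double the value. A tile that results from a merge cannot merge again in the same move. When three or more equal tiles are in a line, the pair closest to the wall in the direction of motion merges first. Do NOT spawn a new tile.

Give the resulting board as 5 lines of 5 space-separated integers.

Slide right:
row 0: [16, 8, 0, 4, 16] -> [0, 16, 8, 4, 16]
row 1: [64, 8, 0, 0, 64] -> [0, 0, 64, 8, 64]
row 2: [8, 32, 0, 2, 32] -> [0, 8, 32, 2, 32]
row 3: [0, 32, 64, 64, 0] -> [0, 0, 0, 32, 128]
row 4: [2, 8, 0, 32, 16] -> [0, 2, 8, 32, 16]

Answer:   0  16   8   4  16
  0   0  64   8  64
  0   8  32   2  32
  0   0   0  32 128
  0   2   8  32  16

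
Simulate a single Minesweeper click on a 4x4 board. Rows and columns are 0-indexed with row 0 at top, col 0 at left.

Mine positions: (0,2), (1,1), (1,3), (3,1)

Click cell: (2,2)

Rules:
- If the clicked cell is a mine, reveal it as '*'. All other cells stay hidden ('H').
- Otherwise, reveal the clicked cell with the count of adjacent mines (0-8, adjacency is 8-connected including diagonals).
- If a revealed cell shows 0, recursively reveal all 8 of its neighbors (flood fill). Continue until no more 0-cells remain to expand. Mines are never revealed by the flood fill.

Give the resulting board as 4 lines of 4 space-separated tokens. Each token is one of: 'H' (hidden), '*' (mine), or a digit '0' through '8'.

H H H H
H H H H
H H 3 H
H H H H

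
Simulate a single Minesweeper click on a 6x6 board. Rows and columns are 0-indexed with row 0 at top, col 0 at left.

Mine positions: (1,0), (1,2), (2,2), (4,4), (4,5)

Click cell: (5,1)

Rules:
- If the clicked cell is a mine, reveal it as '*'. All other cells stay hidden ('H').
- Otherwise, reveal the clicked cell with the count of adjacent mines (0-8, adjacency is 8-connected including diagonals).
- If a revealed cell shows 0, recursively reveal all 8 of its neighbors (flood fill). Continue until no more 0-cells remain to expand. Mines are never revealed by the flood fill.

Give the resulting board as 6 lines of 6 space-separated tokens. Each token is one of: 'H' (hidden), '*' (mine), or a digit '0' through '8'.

H H H H H H
H H H H H H
1 3 H H H H
0 1 1 2 H H
0 0 0 1 H H
0 0 0 1 H H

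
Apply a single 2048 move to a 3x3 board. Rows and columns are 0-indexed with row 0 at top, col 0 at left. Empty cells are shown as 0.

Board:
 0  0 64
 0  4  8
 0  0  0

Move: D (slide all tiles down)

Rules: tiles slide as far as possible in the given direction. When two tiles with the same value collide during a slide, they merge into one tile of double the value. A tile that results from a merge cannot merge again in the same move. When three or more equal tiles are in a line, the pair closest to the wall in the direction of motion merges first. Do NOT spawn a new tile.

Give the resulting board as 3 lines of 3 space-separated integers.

Slide down:
col 0: [0, 0, 0] -> [0, 0, 0]
col 1: [0, 4, 0] -> [0, 0, 4]
col 2: [64, 8, 0] -> [0, 64, 8]

Answer:  0  0  0
 0  0 64
 0  4  8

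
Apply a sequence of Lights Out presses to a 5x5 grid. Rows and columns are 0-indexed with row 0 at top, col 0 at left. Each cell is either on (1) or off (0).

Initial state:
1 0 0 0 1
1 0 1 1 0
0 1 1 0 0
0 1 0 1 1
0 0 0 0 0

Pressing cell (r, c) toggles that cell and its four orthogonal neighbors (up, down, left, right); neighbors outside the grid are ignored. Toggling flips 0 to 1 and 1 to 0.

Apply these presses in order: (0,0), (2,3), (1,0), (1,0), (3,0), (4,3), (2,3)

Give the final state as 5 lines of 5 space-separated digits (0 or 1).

Answer: 0 1 0 0 1
0 0 1 1 0
1 1 1 0 0
1 0 0 0 1
1 0 1 1 1

Derivation:
After press 1 at (0,0):
0 1 0 0 1
0 0 1 1 0
0 1 1 0 0
0 1 0 1 1
0 0 0 0 0

After press 2 at (2,3):
0 1 0 0 1
0 0 1 0 0
0 1 0 1 1
0 1 0 0 1
0 0 0 0 0

After press 3 at (1,0):
1 1 0 0 1
1 1 1 0 0
1 1 0 1 1
0 1 0 0 1
0 0 0 0 0

After press 4 at (1,0):
0 1 0 0 1
0 0 1 0 0
0 1 0 1 1
0 1 0 0 1
0 0 0 0 0

After press 5 at (3,0):
0 1 0 0 1
0 0 1 0 0
1 1 0 1 1
1 0 0 0 1
1 0 0 0 0

After press 6 at (4,3):
0 1 0 0 1
0 0 1 0 0
1 1 0 1 1
1 0 0 1 1
1 0 1 1 1

After press 7 at (2,3):
0 1 0 0 1
0 0 1 1 0
1 1 1 0 0
1 0 0 0 1
1 0 1 1 1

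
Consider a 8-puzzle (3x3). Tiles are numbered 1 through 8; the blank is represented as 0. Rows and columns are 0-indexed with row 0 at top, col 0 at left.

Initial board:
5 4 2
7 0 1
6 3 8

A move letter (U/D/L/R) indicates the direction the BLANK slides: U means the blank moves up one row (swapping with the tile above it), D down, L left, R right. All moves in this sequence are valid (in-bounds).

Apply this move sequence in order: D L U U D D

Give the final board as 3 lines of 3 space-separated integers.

After move 1 (D):
5 4 2
7 3 1
6 0 8

After move 2 (L):
5 4 2
7 3 1
0 6 8

After move 3 (U):
5 4 2
0 3 1
7 6 8

After move 4 (U):
0 4 2
5 3 1
7 6 8

After move 5 (D):
5 4 2
0 3 1
7 6 8

After move 6 (D):
5 4 2
7 3 1
0 6 8

Answer: 5 4 2
7 3 1
0 6 8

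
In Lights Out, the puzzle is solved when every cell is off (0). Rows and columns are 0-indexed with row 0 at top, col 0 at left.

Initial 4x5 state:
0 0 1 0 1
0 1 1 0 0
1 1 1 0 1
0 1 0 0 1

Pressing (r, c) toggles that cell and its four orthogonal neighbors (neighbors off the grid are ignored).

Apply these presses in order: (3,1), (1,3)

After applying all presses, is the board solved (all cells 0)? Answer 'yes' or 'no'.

After press 1 at (3,1):
0 0 1 0 1
0 1 1 0 0
1 0 1 0 1
1 0 1 0 1

After press 2 at (1,3):
0 0 1 1 1
0 1 0 1 1
1 0 1 1 1
1 0 1 0 1

Lights still on: 13

Answer: no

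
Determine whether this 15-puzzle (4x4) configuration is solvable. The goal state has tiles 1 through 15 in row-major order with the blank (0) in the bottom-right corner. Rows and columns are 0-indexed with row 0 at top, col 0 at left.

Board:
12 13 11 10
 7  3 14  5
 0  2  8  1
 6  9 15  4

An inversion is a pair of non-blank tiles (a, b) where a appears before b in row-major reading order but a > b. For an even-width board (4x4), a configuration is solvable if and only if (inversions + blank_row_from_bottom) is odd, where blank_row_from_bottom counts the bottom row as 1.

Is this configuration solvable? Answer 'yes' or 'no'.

Inversions: 66
Blank is in row 2 (0-indexed from top), which is row 2 counting from the bottom (bottom = 1).
66 + 2 = 68, which is even, so the puzzle is not solvable.

Answer: no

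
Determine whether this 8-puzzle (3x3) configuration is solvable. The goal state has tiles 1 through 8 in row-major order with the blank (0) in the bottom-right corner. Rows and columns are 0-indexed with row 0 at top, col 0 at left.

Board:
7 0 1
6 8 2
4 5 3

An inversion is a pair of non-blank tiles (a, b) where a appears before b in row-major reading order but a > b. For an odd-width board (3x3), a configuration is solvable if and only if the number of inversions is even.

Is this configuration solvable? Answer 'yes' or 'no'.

Inversions (pairs i<j in row-major order where tile[i] > tile[j] > 0): 16
16 is even, so the puzzle is solvable.

Answer: yes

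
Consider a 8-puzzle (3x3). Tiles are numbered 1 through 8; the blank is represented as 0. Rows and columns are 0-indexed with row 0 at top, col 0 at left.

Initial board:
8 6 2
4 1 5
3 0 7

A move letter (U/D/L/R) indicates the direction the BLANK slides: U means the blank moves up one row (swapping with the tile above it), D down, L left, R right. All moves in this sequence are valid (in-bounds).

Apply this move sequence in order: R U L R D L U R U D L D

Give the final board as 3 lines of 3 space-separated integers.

After move 1 (R):
8 6 2
4 1 5
3 7 0

After move 2 (U):
8 6 2
4 1 0
3 7 5

After move 3 (L):
8 6 2
4 0 1
3 7 5

After move 4 (R):
8 6 2
4 1 0
3 7 5

After move 5 (D):
8 6 2
4 1 5
3 7 0

After move 6 (L):
8 6 2
4 1 5
3 0 7

After move 7 (U):
8 6 2
4 0 5
3 1 7

After move 8 (R):
8 6 2
4 5 0
3 1 7

After move 9 (U):
8 6 0
4 5 2
3 1 7

After move 10 (D):
8 6 2
4 5 0
3 1 7

After move 11 (L):
8 6 2
4 0 5
3 1 7

After move 12 (D):
8 6 2
4 1 5
3 0 7

Answer: 8 6 2
4 1 5
3 0 7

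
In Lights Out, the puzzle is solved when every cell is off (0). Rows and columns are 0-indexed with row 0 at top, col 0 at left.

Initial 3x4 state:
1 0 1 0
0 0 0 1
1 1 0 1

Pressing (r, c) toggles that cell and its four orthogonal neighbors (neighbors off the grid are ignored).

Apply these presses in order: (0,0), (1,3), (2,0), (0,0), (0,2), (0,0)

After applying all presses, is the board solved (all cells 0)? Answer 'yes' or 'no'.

After press 1 at (0,0):
0 1 1 0
1 0 0 1
1 1 0 1

After press 2 at (1,3):
0 1 1 1
1 0 1 0
1 1 0 0

After press 3 at (2,0):
0 1 1 1
0 0 1 0
0 0 0 0

After press 4 at (0,0):
1 0 1 1
1 0 1 0
0 0 0 0

After press 5 at (0,2):
1 1 0 0
1 0 0 0
0 0 0 0

After press 6 at (0,0):
0 0 0 0
0 0 0 0
0 0 0 0

Lights still on: 0

Answer: yes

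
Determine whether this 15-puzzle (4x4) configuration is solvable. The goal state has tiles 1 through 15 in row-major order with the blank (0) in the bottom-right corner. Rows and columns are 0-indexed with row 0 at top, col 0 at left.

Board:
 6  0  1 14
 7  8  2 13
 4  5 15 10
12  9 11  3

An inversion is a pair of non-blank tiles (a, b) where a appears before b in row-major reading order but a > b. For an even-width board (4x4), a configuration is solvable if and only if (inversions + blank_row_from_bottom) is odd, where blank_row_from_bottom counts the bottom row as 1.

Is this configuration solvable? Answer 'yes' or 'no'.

Inversions: 45
Blank is in row 0 (0-indexed from top), which is row 4 counting from the bottom (bottom = 1).
45 + 4 = 49, which is odd, so the puzzle is solvable.

Answer: yes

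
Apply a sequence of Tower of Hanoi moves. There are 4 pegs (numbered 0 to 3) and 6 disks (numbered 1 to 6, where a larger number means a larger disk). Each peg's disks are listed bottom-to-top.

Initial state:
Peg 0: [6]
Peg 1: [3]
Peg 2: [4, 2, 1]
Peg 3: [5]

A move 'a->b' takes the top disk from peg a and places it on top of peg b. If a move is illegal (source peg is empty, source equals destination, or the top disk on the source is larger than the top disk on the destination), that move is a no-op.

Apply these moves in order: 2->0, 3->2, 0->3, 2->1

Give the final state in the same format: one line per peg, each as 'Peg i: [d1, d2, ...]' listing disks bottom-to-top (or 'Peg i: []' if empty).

Answer: Peg 0: [6]
Peg 1: [3, 2]
Peg 2: [4]
Peg 3: [5, 1]

Derivation:
After move 1 (2->0):
Peg 0: [6, 1]
Peg 1: [3]
Peg 2: [4, 2]
Peg 3: [5]

After move 2 (3->2):
Peg 0: [6, 1]
Peg 1: [3]
Peg 2: [4, 2]
Peg 3: [5]

After move 3 (0->3):
Peg 0: [6]
Peg 1: [3]
Peg 2: [4, 2]
Peg 3: [5, 1]

After move 4 (2->1):
Peg 0: [6]
Peg 1: [3, 2]
Peg 2: [4]
Peg 3: [5, 1]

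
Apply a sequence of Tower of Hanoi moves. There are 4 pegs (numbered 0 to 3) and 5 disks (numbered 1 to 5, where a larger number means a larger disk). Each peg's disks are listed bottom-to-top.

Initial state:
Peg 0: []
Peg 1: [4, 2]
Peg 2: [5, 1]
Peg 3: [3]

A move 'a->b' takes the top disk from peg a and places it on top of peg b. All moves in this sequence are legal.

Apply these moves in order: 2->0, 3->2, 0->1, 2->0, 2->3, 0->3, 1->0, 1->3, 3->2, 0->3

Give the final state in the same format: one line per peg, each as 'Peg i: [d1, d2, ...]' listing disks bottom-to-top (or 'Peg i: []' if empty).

Answer: Peg 0: []
Peg 1: [4]
Peg 2: [2]
Peg 3: [5, 3, 1]

Derivation:
After move 1 (2->0):
Peg 0: [1]
Peg 1: [4, 2]
Peg 2: [5]
Peg 3: [3]

After move 2 (3->2):
Peg 0: [1]
Peg 1: [4, 2]
Peg 2: [5, 3]
Peg 3: []

After move 3 (0->1):
Peg 0: []
Peg 1: [4, 2, 1]
Peg 2: [5, 3]
Peg 3: []

After move 4 (2->0):
Peg 0: [3]
Peg 1: [4, 2, 1]
Peg 2: [5]
Peg 3: []

After move 5 (2->3):
Peg 0: [3]
Peg 1: [4, 2, 1]
Peg 2: []
Peg 3: [5]

After move 6 (0->3):
Peg 0: []
Peg 1: [4, 2, 1]
Peg 2: []
Peg 3: [5, 3]

After move 7 (1->0):
Peg 0: [1]
Peg 1: [4, 2]
Peg 2: []
Peg 3: [5, 3]

After move 8 (1->3):
Peg 0: [1]
Peg 1: [4]
Peg 2: []
Peg 3: [5, 3, 2]

After move 9 (3->2):
Peg 0: [1]
Peg 1: [4]
Peg 2: [2]
Peg 3: [5, 3]

After move 10 (0->3):
Peg 0: []
Peg 1: [4]
Peg 2: [2]
Peg 3: [5, 3, 1]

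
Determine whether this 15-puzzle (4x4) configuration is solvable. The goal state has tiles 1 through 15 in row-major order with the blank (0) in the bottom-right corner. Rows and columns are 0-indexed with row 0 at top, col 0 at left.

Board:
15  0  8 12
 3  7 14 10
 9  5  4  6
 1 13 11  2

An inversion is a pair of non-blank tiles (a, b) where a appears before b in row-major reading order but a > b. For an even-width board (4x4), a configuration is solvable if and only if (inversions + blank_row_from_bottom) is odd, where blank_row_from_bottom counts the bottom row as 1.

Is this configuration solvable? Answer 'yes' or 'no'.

Inversions: 68
Blank is in row 0 (0-indexed from top), which is row 4 counting from the bottom (bottom = 1).
68 + 4 = 72, which is even, so the puzzle is not solvable.

Answer: no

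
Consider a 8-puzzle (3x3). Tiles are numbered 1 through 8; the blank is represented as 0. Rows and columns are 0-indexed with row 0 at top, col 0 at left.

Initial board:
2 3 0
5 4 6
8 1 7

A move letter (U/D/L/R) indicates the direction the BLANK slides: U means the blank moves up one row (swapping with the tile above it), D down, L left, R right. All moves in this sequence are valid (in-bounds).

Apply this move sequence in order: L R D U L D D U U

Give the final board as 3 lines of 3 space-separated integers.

After move 1 (L):
2 0 3
5 4 6
8 1 7

After move 2 (R):
2 3 0
5 4 6
8 1 7

After move 3 (D):
2 3 6
5 4 0
8 1 7

After move 4 (U):
2 3 0
5 4 6
8 1 7

After move 5 (L):
2 0 3
5 4 6
8 1 7

After move 6 (D):
2 4 3
5 0 6
8 1 7

After move 7 (D):
2 4 3
5 1 6
8 0 7

After move 8 (U):
2 4 3
5 0 6
8 1 7

After move 9 (U):
2 0 3
5 4 6
8 1 7

Answer: 2 0 3
5 4 6
8 1 7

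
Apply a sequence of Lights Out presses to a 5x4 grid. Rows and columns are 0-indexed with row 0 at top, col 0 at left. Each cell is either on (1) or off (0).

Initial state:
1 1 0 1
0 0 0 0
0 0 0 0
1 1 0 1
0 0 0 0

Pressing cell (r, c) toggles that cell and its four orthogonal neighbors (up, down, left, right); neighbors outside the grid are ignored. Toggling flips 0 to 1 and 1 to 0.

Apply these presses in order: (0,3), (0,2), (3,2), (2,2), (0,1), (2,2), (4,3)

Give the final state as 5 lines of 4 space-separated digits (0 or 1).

Answer: 0 1 1 1
0 1 1 1
0 0 1 0
1 0 1 1
0 0 0 1

Derivation:
After press 1 at (0,3):
1 1 1 0
0 0 0 1
0 0 0 0
1 1 0 1
0 0 0 0

After press 2 at (0,2):
1 0 0 1
0 0 1 1
0 0 0 0
1 1 0 1
0 0 0 0

After press 3 at (3,2):
1 0 0 1
0 0 1 1
0 0 1 0
1 0 1 0
0 0 1 0

After press 4 at (2,2):
1 0 0 1
0 0 0 1
0 1 0 1
1 0 0 0
0 0 1 0

After press 5 at (0,1):
0 1 1 1
0 1 0 1
0 1 0 1
1 0 0 0
0 0 1 0

After press 6 at (2,2):
0 1 1 1
0 1 1 1
0 0 1 0
1 0 1 0
0 0 1 0

After press 7 at (4,3):
0 1 1 1
0 1 1 1
0 0 1 0
1 0 1 1
0 0 0 1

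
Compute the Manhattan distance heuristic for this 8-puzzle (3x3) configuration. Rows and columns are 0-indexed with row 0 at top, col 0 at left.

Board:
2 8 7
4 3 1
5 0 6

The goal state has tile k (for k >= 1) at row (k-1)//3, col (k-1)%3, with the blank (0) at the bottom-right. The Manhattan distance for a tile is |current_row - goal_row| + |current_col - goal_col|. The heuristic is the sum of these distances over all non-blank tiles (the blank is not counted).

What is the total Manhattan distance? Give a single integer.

Tile 2: (0,0)->(0,1) = 1
Tile 8: (0,1)->(2,1) = 2
Tile 7: (0,2)->(2,0) = 4
Tile 4: (1,0)->(1,0) = 0
Tile 3: (1,1)->(0,2) = 2
Tile 1: (1,2)->(0,0) = 3
Tile 5: (2,0)->(1,1) = 2
Tile 6: (2,2)->(1,2) = 1
Sum: 1 + 2 + 4 + 0 + 2 + 3 + 2 + 1 = 15

Answer: 15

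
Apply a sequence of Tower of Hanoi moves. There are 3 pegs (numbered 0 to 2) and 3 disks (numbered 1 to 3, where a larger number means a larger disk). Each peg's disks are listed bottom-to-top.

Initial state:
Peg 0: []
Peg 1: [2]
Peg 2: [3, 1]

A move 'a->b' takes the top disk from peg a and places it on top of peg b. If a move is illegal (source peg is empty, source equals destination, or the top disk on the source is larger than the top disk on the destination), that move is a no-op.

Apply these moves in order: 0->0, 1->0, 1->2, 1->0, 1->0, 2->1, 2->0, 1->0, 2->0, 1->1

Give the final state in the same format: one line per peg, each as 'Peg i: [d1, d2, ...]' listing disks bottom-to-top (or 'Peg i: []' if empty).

Answer: Peg 0: [2, 1]
Peg 1: []
Peg 2: [3]

Derivation:
After move 1 (0->0):
Peg 0: []
Peg 1: [2]
Peg 2: [3, 1]

After move 2 (1->0):
Peg 0: [2]
Peg 1: []
Peg 2: [3, 1]

After move 3 (1->2):
Peg 0: [2]
Peg 1: []
Peg 2: [3, 1]

After move 4 (1->0):
Peg 0: [2]
Peg 1: []
Peg 2: [3, 1]

After move 5 (1->0):
Peg 0: [2]
Peg 1: []
Peg 2: [3, 1]

After move 6 (2->1):
Peg 0: [2]
Peg 1: [1]
Peg 2: [3]

After move 7 (2->0):
Peg 0: [2]
Peg 1: [1]
Peg 2: [3]

After move 8 (1->0):
Peg 0: [2, 1]
Peg 1: []
Peg 2: [3]

After move 9 (2->0):
Peg 0: [2, 1]
Peg 1: []
Peg 2: [3]

After move 10 (1->1):
Peg 0: [2, 1]
Peg 1: []
Peg 2: [3]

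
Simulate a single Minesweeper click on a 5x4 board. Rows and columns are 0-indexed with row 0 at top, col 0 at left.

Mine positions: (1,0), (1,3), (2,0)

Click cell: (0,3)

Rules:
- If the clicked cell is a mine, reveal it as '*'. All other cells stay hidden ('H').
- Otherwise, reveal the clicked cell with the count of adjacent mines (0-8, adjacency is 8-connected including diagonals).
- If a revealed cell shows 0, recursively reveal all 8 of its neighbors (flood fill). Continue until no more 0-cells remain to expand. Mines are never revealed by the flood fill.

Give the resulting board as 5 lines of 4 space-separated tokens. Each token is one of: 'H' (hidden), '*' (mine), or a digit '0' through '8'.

H H H 1
H H H H
H H H H
H H H H
H H H H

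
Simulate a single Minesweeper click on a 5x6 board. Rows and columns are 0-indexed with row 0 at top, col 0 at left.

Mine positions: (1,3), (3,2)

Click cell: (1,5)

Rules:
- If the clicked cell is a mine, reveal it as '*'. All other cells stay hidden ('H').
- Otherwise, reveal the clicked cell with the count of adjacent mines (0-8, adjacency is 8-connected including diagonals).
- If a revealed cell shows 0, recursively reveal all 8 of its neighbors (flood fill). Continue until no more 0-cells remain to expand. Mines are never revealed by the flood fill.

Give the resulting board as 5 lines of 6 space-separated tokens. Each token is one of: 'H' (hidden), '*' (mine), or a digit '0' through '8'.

H H H H 1 0
H H H H 1 0
H H H 2 1 0
H H H 1 0 0
H H H 1 0 0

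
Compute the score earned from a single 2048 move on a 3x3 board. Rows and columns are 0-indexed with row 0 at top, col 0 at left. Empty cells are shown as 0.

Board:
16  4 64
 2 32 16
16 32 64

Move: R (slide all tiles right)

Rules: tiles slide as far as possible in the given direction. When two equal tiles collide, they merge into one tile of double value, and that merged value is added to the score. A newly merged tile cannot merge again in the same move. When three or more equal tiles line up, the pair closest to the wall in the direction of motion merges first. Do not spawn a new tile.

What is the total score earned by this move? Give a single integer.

Slide right:
row 0: [16, 4, 64] -> [16, 4, 64]  score +0 (running 0)
row 1: [2, 32, 16] -> [2, 32, 16]  score +0 (running 0)
row 2: [16, 32, 64] -> [16, 32, 64]  score +0 (running 0)
Board after move:
16  4 64
 2 32 16
16 32 64

Answer: 0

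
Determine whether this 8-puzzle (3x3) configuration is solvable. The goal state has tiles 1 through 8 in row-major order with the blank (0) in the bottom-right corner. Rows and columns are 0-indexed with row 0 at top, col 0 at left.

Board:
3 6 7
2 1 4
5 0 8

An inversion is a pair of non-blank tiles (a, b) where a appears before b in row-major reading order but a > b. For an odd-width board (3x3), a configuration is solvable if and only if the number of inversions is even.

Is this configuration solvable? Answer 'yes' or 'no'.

Answer: no

Derivation:
Inversions (pairs i<j in row-major order where tile[i] > tile[j] > 0): 11
11 is odd, so the puzzle is not solvable.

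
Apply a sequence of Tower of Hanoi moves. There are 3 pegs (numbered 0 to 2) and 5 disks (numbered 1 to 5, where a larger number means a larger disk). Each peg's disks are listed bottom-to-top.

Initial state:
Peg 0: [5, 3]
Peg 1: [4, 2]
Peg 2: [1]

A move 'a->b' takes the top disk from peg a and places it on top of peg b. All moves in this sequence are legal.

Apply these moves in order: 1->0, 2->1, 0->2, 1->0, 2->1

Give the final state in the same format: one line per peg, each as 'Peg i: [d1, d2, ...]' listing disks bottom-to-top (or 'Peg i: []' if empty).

After move 1 (1->0):
Peg 0: [5, 3, 2]
Peg 1: [4]
Peg 2: [1]

After move 2 (2->1):
Peg 0: [5, 3, 2]
Peg 1: [4, 1]
Peg 2: []

After move 3 (0->2):
Peg 0: [5, 3]
Peg 1: [4, 1]
Peg 2: [2]

After move 4 (1->0):
Peg 0: [5, 3, 1]
Peg 1: [4]
Peg 2: [2]

After move 5 (2->1):
Peg 0: [5, 3, 1]
Peg 1: [4, 2]
Peg 2: []

Answer: Peg 0: [5, 3, 1]
Peg 1: [4, 2]
Peg 2: []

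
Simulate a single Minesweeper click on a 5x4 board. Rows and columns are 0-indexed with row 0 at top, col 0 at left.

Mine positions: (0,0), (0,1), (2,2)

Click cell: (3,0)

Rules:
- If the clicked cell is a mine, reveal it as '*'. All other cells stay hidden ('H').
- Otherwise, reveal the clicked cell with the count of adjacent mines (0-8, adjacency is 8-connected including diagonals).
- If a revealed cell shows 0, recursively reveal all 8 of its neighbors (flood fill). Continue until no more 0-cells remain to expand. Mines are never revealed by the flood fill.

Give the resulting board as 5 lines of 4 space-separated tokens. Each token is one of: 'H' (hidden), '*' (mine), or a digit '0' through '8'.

H H H H
2 3 H H
0 1 H H
0 1 1 1
0 0 0 0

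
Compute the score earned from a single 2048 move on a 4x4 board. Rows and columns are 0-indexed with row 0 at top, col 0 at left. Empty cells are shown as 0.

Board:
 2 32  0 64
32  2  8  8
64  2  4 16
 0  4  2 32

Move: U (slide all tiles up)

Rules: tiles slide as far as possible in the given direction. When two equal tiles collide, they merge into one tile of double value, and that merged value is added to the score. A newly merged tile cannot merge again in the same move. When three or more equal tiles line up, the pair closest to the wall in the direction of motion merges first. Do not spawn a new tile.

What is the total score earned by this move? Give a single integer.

Slide up:
col 0: [2, 32, 64, 0] -> [2, 32, 64, 0]  score +0 (running 0)
col 1: [32, 2, 2, 4] -> [32, 4, 4, 0]  score +4 (running 4)
col 2: [0, 8, 4, 2] -> [8, 4, 2, 0]  score +0 (running 4)
col 3: [64, 8, 16, 32] -> [64, 8, 16, 32]  score +0 (running 4)
Board after move:
 2 32  8 64
32  4  4  8
64  4  2 16
 0  0  0 32

Answer: 4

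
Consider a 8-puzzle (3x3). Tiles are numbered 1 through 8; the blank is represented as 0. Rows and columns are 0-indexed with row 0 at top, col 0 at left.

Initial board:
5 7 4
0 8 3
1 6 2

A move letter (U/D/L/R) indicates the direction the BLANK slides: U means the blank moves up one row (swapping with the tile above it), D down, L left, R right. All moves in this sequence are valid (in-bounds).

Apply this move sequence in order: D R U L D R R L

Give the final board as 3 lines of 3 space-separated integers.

After move 1 (D):
5 7 4
1 8 3
0 6 2

After move 2 (R):
5 7 4
1 8 3
6 0 2

After move 3 (U):
5 7 4
1 0 3
6 8 2

After move 4 (L):
5 7 4
0 1 3
6 8 2

After move 5 (D):
5 7 4
6 1 3
0 8 2

After move 6 (R):
5 7 4
6 1 3
8 0 2

After move 7 (R):
5 7 4
6 1 3
8 2 0

After move 8 (L):
5 7 4
6 1 3
8 0 2

Answer: 5 7 4
6 1 3
8 0 2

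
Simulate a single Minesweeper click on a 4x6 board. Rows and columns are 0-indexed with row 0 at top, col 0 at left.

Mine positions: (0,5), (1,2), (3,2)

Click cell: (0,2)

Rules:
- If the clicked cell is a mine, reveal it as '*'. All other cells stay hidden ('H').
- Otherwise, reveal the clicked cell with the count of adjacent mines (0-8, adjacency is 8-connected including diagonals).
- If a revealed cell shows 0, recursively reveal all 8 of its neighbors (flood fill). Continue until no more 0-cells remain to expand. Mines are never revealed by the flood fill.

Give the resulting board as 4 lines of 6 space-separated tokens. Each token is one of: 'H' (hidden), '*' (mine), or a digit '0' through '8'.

H H 1 H H H
H H H H H H
H H H H H H
H H H H H H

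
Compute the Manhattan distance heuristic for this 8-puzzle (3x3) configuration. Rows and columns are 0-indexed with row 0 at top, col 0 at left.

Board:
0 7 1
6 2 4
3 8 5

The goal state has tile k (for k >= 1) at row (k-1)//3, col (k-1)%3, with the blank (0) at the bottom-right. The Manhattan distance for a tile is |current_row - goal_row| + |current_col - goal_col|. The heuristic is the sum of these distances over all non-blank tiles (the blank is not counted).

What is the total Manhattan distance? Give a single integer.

Tile 7: (0,1)->(2,0) = 3
Tile 1: (0,2)->(0,0) = 2
Tile 6: (1,0)->(1,2) = 2
Tile 2: (1,1)->(0,1) = 1
Tile 4: (1,2)->(1,0) = 2
Tile 3: (2,0)->(0,2) = 4
Tile 8: (2,1)->(2,1) = 0
Tile 5: (2,2)->(1,1) = 2
Sum: 3 + 2 + 2 + 1 + 2 + 4 + 0 + 2 = 16

Answer: 16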